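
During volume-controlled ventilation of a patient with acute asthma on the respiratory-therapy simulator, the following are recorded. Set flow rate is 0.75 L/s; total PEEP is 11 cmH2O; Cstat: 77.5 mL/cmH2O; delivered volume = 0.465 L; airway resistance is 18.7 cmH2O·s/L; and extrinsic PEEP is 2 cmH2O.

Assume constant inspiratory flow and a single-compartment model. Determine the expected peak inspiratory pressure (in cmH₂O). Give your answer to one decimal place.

31.0

Total PEEP = 11 cmH2O (set 2 + intrinsic 9); this is the baseline alveolar pressure.
Equation of motion (constant flow): PIP = Vt/C + R·V̇ + PEEP.
PIP = 465/77.5 + 18.7×0.75 + 11 = 6.0 + 14.025 + 11 = 31.025 cmH2O.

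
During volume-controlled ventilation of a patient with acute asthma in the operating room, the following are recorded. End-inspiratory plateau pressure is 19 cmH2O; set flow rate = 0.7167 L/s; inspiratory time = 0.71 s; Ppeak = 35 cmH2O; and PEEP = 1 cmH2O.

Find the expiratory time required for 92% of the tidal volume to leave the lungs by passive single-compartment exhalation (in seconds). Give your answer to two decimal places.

1.59

Vt = flow × Ti = 0.7167 L/s × 0.71 s × 1000 mL/L = 508.86 mL.
R = (PIP − Pplat)/V̇ = (35 − 19) / 0.7167 = 16.0/0.7167 = 22.325 cmH2O·s/L.
C = Vt/(Pplat − PEEP) = 508.86 / (19 − 1) = 508.86/18.0 = 28.27 mL/cmH2O.
τ = R × C = 22.325 × 0.02827 L/cmH2O = 0.6311 s.
t = −τ·ln(1 − 0.92) = −0.6311·ln(0.08) = 1.594 s.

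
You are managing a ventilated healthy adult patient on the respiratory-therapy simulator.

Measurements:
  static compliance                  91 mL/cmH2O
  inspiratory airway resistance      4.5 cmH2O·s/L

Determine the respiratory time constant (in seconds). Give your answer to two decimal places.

τ = R × C = 4.5 × 91 mL/cmH2O = 4.5 × 0.091 L/cmH2O = 0.4095 s.

0.41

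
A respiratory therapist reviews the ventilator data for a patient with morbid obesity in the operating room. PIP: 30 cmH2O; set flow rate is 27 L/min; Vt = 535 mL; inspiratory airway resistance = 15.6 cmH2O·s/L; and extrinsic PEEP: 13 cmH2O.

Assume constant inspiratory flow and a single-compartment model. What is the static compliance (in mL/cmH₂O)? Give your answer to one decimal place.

53.6

Flow: 27 L/min ÷ 60 = 0.45 L/s.
Equation of motion (constant flow): PIP = Vt/C + R·V̇ + PEEP.
Vt/C = PIP − R·V̇ − PEEP = 30 − 15.6×0.45 − 13 = 30 − 7.02 − 13 = 9.98 cmH2O.
C = Vt / 9.98 = 535 / 9.98 = 53.607 mL/cmH2O.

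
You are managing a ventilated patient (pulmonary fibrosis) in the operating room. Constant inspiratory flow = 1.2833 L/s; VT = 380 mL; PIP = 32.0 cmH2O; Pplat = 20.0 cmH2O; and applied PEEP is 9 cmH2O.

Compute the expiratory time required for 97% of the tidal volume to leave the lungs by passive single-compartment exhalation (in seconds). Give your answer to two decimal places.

1.13

R = (PIP − Pplat)/V̇ = (32.0 − 20.0) / 1.2833 = 12.0/1.2833 = 9.351 cmH2O·s/L.
C = Vt/(Pplat − PEEP) = 380.0 / (20.0 − 9) = 380.0/11.0 = 34.545 mL/cmH2O.
τ = R × C = 9.351 × 0.03455 L/cmH2O = 0.3231 s.
t = −τ·ln(1 − 0.97) = −0.3231·ln(0.03) = 1.133 s.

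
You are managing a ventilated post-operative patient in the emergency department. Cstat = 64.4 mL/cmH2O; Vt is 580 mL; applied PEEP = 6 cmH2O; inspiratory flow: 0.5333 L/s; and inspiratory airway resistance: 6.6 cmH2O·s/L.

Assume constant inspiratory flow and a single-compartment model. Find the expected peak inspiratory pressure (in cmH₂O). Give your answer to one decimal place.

Equation of motion (constant flow): PIP = Vt/C + R·V̇ + PEEP.
PIP = 580/64.4 + 6.6×0.5333 + 6 = 9.006 + 3.52 + 6 = 18.526 cmH2O.

18.5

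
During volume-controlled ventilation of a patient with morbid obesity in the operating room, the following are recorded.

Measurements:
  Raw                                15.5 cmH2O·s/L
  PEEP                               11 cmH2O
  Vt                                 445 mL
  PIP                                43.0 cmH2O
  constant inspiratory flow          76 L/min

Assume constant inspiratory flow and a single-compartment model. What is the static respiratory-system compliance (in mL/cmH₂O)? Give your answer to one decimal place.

Flow: 76 L/min ÷ 60 = 1.2667 L/s.
Equation of motion (constant flow): PIP = Vt/C + R·V̇ + PEEP.
Vt/C = PIP − R·V̇ − PEEP = 43.0 − 15.5×1.2667 − 11 = 43.0 − 19.634 − 11 = 12.366 cmH2O.
C = Vt / 12.366 = 445 / 12.366 = 35.986 mL/cmH2O.

36.0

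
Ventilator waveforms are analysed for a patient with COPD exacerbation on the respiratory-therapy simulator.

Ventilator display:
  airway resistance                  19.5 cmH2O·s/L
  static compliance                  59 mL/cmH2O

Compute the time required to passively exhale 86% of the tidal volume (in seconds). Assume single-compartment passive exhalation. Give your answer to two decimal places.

τ = R × C = 19.5 × 59 mL/cmH2O = 19.5 × 0.059 L/cmH2O = 1.151 s.
Exhaled fraction f = 1 − e^(−t/τ) → t = −τ·ln(1 − f) = −1.151·ln(0.14) = 2.263 s.

2.26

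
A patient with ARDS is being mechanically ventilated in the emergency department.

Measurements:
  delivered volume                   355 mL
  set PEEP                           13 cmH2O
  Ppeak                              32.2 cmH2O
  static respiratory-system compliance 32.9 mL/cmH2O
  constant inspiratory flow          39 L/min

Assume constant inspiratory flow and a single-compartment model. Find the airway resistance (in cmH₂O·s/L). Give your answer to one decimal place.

Flow: 39 L/min ÷ 60 = 0.65 L/s.
Equation of motion (constant flow): PIP = Vt/C + R·V̇ + PEEP.
R·V̇ = PIP − Vt/C − PEEP = 32.2 − 355/32.9 − 13 = 32.2 − 10.79 − 13 = 8.41 cmH2O.
R = 8.41 / 0.65 = 12.938 cmH2O·s/L.

12.9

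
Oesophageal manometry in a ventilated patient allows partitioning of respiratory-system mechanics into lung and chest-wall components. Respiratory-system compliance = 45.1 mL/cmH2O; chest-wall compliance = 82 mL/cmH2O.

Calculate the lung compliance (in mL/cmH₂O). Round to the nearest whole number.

100

1/CL = 1/Crs − 1/Ccw.
1/CL = 1/45.1 − 1/82 = 0.009978.
CL = 100.22 mL/cmH2O.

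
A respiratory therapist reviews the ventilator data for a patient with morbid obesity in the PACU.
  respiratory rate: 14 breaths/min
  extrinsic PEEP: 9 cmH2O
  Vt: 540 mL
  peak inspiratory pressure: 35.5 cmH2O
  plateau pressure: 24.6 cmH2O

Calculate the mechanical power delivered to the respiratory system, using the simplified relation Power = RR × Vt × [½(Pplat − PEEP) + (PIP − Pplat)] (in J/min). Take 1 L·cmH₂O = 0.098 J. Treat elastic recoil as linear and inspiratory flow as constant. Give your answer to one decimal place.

13.9

Per-breath work = Vt × [½(Pplat−PEEP) + (PIP−Pplat)] = 0.540 × [0.5×15.6 + 10.9] = 0.540 × 18.7 = 10.098 L·cmH2O.
Power = 14 × 10.098 = 141.37 L·cmH2O/min.
× 0.098 J/(L·cmH2O) → 13.854 J/min.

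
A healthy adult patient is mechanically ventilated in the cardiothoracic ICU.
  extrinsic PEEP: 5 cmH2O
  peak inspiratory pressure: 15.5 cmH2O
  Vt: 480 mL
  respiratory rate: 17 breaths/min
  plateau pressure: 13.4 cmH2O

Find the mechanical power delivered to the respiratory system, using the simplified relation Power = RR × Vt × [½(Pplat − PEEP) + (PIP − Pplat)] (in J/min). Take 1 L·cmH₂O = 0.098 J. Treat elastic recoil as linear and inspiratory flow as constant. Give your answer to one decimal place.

5.0

Per-breath work = Vt × [½(Pplat−PEEP) + (PIP−Pplat)] = 0.480 × [0.5×8.4 + 2.1] = 0.480 × 6.3 = 3.024 L·cmH2O.
Power = 17 × 3.024 = 51.408 L·cmH2O/min.
× 0.098 J/(L·cmH2O) → 5.038 J/min.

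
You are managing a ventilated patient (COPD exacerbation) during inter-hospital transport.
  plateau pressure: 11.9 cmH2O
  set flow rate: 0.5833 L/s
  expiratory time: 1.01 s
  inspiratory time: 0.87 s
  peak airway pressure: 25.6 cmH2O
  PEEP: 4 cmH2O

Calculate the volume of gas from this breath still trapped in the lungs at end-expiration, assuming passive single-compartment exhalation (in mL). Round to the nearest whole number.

260

Vt = flow × Ti = 0.5833 L/s × 0.87 s × 1000 mL/L = 507.47 mL.
R = (PIP − Pplat)/V̇ = (25.6 − 11.9) / 0.5833 = 13.7/0.5833 = 23.487 cmH2O·s/L.
C = Vt/(Pplat − PEEP) = 507.47 / (11.9 − 4) = 507.47/7.9 = 64.237 mL/cmH2O.
τ = R × C = 23.487 × 0.06424 L/cmH2O = 1.509 s.
Fraction remaining = e^(−Te/τ) = e^(−1.01/1.509) = 0.5121.
Trapped volume = 507.47 × 0.5121 = 259.88 mL.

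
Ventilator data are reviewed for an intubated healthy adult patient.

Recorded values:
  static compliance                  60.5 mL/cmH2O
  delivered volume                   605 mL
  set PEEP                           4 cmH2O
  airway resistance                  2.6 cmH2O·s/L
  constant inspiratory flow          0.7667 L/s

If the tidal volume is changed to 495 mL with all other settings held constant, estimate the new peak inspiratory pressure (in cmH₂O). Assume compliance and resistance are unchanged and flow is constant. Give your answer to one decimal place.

14.2

PIP = Vt/C + R·V̇ + PEEP (constant-flow equation of motion).
Only the elastic term changes: ΔPIP = ΔVt / C = (495 − 605) / 60.5 = -1.818 cmH2O.
Original PIP = 605/60.5 + 2.6×0.7667 + 4 = 15.993 cmH2O; new PIP = 15.993 + (-1.818) = 14.175 cmH2O.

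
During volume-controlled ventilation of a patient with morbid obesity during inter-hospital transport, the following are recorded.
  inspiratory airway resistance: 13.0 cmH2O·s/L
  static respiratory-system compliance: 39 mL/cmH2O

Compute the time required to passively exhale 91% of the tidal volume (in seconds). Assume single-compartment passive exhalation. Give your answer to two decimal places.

1.22

τ = R × C = 13.0 × 39 mL/cmH2O = 13.0 × 0.039 L/cmH2O = 0.507 s.
Exhaled fraction f = 1 − e^(−t/τ) → t = −τ·ln(1 − f) = −0.507·ln(0.09) = 1.221 s.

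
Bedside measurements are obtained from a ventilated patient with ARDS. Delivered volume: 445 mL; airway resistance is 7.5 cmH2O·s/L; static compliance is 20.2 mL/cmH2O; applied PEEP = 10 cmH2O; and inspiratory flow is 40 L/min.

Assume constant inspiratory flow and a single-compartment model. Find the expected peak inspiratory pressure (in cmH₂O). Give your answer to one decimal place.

37.0

Flow: 40 L/min ÷ 60 = 0.6667 L/s.
Equation of motion (constant flow): PIP = Vt/C + R·V̇ + PEEP.
PIP = 445/20.2 + 7.5×0.6667 + 10 = 22.03 + 5.0 + 10 = 37.03 cmH2O.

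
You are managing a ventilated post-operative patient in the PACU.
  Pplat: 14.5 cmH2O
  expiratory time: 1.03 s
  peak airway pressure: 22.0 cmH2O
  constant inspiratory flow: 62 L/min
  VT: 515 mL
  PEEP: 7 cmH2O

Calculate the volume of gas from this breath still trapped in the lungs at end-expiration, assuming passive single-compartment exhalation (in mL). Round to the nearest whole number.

65

Flow: 62 L/min ÷ 60 = 1.0333 L/s.
R = (PIP − Pplat)/V̇ = (22.0 − 14.5) / 1.0333 = 7.5/1.0333 = 7.258 cmH2O·s/L.
C = Vt/(Pplat − PEEP) = 515.0 / (14.5 − 7) = 515.0/7.5 = 68.667 mL/cmH2O.
τ = R × C = 7.258 × 0.06867 L/cmH2O = 0.4984 s.
Fraction remaining = e^(−Te/τ) = e^(−1.03/0.4984) = 0.1266.
Trapped volume = 515.0 × 0.1266 = 65.199 mL.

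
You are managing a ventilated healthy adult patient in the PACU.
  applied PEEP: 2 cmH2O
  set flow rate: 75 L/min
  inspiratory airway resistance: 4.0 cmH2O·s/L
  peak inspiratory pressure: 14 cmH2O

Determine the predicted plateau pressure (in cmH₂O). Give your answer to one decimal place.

Flow: 75 L/min ÷ 60 = 1.25 L/s.
Pplat = PIP − Raw × flow = 14 − 4.0 × 1.25 = 14 − 5.0 = 9.0 cmH2O.

9.0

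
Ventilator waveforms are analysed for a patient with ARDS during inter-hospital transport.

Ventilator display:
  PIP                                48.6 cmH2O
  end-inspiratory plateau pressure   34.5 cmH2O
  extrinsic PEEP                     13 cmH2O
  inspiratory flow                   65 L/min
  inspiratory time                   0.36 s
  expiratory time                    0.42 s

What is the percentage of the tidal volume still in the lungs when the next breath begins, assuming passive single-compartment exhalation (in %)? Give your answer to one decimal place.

Flow: 65 L/min ÷ 60 = 1.0833 L/s.
Vt = flow × Ti = 1.0833 L/s × 0.36 s × 1000 mL/L = 389.99 mL.
R = (PIP − Pplat)/V̇ = (48.6 − 34.5) / 1.0833 = 14.1/1.0833 = 13.016 cmH2O·s/L.
C = Vt/(Pplat − PEEP) = 389.99 / (34.5 − 13) = 389.99/21.5 = 18.139 mL/cmH2O.
τ = R × C = 13.016 × 0.01814 L/cmH2O = 0.2361 s.
Fraction remaining at end-expiration = e^(−Te/τ) = e^(−0.42/0.2361) = 0.1688 → 16.88%.

16.9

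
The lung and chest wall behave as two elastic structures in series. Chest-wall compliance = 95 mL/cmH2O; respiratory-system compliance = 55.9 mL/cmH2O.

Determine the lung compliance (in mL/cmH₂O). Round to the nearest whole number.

136

1/CL = 1/Crs − 1/Ccw.
1/CL = 1/55.9 − 1/95 = 0.007363.
CL = 135.81 mL/cmH2O.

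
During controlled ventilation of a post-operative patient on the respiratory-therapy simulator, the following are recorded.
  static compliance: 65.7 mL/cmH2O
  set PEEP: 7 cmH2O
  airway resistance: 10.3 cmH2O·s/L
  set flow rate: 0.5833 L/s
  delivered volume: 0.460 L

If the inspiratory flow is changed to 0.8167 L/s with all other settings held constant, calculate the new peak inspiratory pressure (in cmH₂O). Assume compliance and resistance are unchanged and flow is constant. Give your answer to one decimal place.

PIP = Vt/C + R·V̇ + PEEP (constant-flow equation of motion).
Only the resistive term changes: ΔPIP = R × ΔV̇ = 10.3 × (0.8167 − 0.5833) = 10.3 × 0.2334 = 2.404 cmH2O.
Original PIP = 460/65.7 + 10.3×0.5833 + 7 = 20.01 cmH2O; new PIP = 20.01 + (2.404) = 22.414 cmH2O.

22.4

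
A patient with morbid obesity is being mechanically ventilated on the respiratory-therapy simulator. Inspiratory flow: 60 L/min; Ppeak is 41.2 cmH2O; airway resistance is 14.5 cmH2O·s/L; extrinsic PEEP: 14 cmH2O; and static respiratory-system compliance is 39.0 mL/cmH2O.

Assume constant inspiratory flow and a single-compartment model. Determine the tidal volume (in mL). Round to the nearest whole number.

Flow: 60 L/min ÷ 60 = 1 L/s.
Equation of motion (constant flow): PIP = Vt/C + R·V̇ + PEEP.
Vt/C = PIP − R·V̇ − PEEP = 41.2 − 14.5 − 14 = 12.7 cmH2O.
Vt = C × 12.7 = 39.0 × 12.7 = 495.3 mL.

495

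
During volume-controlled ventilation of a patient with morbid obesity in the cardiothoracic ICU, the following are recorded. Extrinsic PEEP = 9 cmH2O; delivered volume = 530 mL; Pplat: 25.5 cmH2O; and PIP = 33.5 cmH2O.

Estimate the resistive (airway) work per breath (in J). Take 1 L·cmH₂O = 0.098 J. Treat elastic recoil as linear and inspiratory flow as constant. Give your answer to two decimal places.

0.42

With constant inspiratory flow the resistive pressure is constant at PIP − Pplat = 33.5 − 25.5 = 8.0 cmH2O, so resistive work = 8.0 × 0.530 = 4.24 L·cmH2O.
× 0.098 J/(L·cmH2O) → 0.4155 J.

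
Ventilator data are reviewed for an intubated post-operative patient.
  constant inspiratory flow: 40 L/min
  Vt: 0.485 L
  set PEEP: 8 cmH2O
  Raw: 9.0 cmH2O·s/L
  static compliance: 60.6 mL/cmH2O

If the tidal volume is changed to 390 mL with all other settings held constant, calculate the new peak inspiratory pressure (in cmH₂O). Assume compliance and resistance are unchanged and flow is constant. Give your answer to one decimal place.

20.4

Flow: 40 L/min ÷ 60 = 0.6667 L/s.
PIP = Vt/C + R·V̇ + PEEP (constant-flow equation of motion).
Only the elastic term changes: ΔPIP = ΔVt / C = (390 − 485) / 60.6 = -1.568 cmH2O.
Original PIP = 485/60.6 + 9.0×0.6667 + 8 = 22.004 cmH2O; new PIP = 22.004 + (-1.568) = 20.436 cmH2O.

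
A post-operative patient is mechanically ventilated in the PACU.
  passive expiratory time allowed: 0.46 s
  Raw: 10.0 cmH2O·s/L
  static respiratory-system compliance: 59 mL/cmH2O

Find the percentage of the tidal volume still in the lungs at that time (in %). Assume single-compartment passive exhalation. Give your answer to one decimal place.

τ = R × C = 10.0 × 59 mL/cmH2O = 10.0 × 0.059 L/cmH2O = 0.59 s.
Passive exhalation: V(t)/V₀ = e^(−t/τ) = e^(−0.46/0.59) = 0.4586.
Fraction remaining = 0.4586 → 45.86%.

45.9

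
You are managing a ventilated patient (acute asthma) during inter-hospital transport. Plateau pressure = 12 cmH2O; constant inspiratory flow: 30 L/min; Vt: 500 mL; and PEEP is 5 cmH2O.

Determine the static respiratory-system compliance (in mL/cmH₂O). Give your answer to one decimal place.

Cstat = Vt / (Pplat − PEEP) = 500 / (12 − 5) = 500 / 7.0 = 71.429 mL/cmH2O.

71.4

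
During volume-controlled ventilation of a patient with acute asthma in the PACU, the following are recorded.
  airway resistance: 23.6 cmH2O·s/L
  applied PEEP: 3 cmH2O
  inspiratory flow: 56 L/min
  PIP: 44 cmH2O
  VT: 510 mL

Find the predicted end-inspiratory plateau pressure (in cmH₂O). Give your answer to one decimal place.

Flow: 56 L/min ÷ 60 = 0.9333 L/s.
Pplat = PIP − Raw × flow = 44 − 23.6 × 0.9333 = 44 − 22.026 = 21.974 cmH2O.

22.0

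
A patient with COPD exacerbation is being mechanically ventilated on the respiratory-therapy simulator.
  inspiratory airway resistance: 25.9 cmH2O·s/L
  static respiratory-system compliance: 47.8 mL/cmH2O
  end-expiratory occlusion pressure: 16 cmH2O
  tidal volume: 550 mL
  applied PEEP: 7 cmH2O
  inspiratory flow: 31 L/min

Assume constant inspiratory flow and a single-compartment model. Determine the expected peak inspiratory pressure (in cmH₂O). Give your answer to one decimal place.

40.9

Flow: 31 L/min ÷ 60 = 0.5167 L/s.
Total PEEP = 16 cmH2O (set 7 + intrinsic 9); this is the baseline alveolar pressure.
Equation of motion (constant flow): PIP = Vt/C + R·V̇ + PEEP.
PIP = 550/47.8 + 25.9×0.5167 + 16 = 11.506 + 13.383 + 16 = 40.889 cmH2O.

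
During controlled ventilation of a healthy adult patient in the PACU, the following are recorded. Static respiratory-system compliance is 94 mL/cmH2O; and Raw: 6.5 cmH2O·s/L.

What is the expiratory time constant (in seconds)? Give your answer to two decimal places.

0.61

τ = R × C = 6.5 × 94 mL/cmH2O = 6.5 × 0.094 L/cmH2O = 0.611 s.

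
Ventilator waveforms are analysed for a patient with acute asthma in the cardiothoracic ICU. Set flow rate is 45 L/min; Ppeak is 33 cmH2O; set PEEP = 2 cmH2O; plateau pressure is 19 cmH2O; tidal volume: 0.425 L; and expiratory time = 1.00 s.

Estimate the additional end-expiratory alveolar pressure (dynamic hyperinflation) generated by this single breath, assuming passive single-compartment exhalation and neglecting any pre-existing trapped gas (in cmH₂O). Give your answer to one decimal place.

2.0

Flow: 45 L/min ÷ 60 = 0.75 L/s.
R = (PIP − Pplat)/V̇ = (33 − 19) / 0.75 = 14.0/0.75 = 18.667 cmH2O·s/L.
C = Vt/(Pplat − PEEP) = 425.0 / (19 − 2) = 425.0/17.0 = 25.0 mL/cmH2O.
τ = R × C = 18.667 × 0.025 L/cmH2O = 0.4667 s.
Fraction remaining = e^(−Te/τ) = e^(−1.00/0.4667) = 0.1173; trapped volume = 425.0 × 0.1173 = 49.853 mL.
Additional alveolar pressure from trapping ≈ V_trapped / C = 49.853 / 25.0 = 1.994 cmH2O.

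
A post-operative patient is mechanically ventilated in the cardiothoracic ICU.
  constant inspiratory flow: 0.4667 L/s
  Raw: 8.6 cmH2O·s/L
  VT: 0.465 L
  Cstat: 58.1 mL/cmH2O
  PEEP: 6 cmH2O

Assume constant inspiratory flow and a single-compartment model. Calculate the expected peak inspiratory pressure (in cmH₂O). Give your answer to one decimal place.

18.0

Equation of motion (constant flow): PIP = Vt/C + R·V̇ + PEEP.
PIP = 465/58.1 + 8.6×0.4667 + 6 = 8.003 + 4.014 + 6 = 18.017 cmH2O.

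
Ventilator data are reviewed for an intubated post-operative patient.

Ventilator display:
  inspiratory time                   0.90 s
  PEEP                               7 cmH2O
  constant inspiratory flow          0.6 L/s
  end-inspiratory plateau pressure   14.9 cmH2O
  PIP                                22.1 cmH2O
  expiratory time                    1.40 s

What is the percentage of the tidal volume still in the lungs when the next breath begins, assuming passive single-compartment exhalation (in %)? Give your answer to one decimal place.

18.1

Vt = flow × Ti = 0.6 L/s × 0.90 s × 1000 mL/L = 540.0 mL.
R = (PIP − Pplat)/V̇ = (22.1 − 14.9) / 0.6 = 7.2/0.6 = 12.0 cmH2O·s/L.
C = Vt/(Pplat − PEEP) = 540.0 / (14.9 − 7) = 540.0/7.9 = 68.354 mL/cmH2O.
τ = R × C = 12.0 × 0.06835 L/cmH2O = 0.8202 s.
Fraction remaining at end-expiration = e^(−Te/τ) = e^(−1.40/0.8202) = 0.1814 → 18.14%.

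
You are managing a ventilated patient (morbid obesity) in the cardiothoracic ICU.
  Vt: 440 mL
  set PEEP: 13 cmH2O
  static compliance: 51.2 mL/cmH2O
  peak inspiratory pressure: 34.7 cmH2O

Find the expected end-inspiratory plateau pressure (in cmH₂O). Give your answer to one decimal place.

21.6

Pplat = PEEP + Vt / Cstat = 13 + 440 / 51.2 = 13 + 8.594 = 21.594 cmH2O.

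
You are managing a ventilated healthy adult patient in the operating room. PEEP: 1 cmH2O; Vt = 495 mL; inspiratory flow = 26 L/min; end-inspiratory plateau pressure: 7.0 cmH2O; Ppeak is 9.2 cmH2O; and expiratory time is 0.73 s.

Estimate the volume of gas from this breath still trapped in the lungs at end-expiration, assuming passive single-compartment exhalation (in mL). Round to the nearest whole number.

87

Flow: 26 L/min ÷ 60 = 0.4333 L/s.
R = (PIP − Pplat)/V̇ = (9.2 − 7.0) / 0.4333 = 2.2/0.4333 = 5.077 cmH2O·s/L.
C = Vt/(Pplat − PEEP) = 495.0 / (7.0 − 1) = 495.0/6.0 = 82.5 mL/cmH2O.
τ = R × C = 5.077 × 0.0825 L/cmH2O = 0.4189 s.
Fraction remaining = e^(−Te/τ) = e^(−0.73/0.4189) = 0.1751.
Trapped volume = 495.0 × 0.1751 = 86.675 mL.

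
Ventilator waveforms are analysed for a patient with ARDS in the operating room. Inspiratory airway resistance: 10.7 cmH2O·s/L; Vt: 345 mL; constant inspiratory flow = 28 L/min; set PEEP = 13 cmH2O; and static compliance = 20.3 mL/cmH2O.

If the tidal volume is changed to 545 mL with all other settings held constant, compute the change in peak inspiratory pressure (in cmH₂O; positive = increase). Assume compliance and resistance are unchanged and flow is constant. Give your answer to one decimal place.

PIP = Vt/C + R·V̇ + PEEP (constant-flow equation of motion).
Only the elastic term changes: ΔPIP = ΔVt / C = (545 − 345) / 20.3 = 9.852 cmH2O.

9.9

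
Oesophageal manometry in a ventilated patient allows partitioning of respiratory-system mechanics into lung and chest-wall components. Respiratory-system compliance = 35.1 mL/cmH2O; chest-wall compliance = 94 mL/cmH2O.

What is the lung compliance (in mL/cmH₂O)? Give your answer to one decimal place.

1/CL = 1/Crs − 1/Ccw.
1/CL = 1/35.1 − 1/94 = 0.01785.
CL = 56.022 mL/cmH2O.

56.0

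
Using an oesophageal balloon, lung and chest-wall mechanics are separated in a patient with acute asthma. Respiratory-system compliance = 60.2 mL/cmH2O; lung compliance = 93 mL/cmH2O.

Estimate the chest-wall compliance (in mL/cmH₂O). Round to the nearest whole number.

1/Ccw = 1/Crs − 1/CL.
1/Ccw = 1/60.2 − 1/93 = 0.005859.
Ccw = 170.68 mL/cmH2O.

171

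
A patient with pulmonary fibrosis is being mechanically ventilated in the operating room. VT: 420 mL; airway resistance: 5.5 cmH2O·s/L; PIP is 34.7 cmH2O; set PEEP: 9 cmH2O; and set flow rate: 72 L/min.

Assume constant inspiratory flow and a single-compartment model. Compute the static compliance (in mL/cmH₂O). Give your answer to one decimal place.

Flow: 72 L/min ÷ 60 = 1.2 L/s.
Equation of motion (constant flow): PIP = Vt/C + R·V̇ + PEEP.
Vt/C = PIP − R·V̇ − PEEP = 34.7 − 5.5×1.2 − 9 = 34.7 − 6.6 − 9 = 19.1 cmH2O.
C = Vt / 19.1 = 420 / 19.1 = 21.99 mL/cmH2O.

22.0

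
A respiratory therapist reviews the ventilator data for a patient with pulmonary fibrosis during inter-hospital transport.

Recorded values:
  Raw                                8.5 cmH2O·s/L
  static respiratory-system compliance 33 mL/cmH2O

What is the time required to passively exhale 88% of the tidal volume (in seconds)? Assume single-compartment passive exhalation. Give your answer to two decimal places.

τ = R × C = 8.5 × 33 mL/cmH2O = 8.5 × 0.033 L/cmH2O = 0.2805 s.
Exhaled fraction f = 1 − e^(−t/τ) → t = −τ·ln(1 − f) = −0.2805·ln(0.12) = 0.5947 s.

0.59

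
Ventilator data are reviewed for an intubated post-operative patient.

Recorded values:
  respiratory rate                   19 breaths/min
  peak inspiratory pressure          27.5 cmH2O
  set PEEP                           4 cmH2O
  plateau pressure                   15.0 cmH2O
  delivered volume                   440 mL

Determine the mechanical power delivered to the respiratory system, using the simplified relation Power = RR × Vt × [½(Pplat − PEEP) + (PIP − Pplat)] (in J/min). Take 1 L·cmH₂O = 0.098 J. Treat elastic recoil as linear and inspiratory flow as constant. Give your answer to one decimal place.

Per-breath work = Vt × [½(Pplat−PEEP) + (PIP−Pplat)] = 0.440 × [0.5×11.0 + 12.5] = 0.440 × 18.0 = 7.92 L·cmH2O.
Power = 19 × 7.92 = 150.48 L·cmH2O/min.
× 0.098 J/(L·cmH2O) → 14.747 J/min.

14.7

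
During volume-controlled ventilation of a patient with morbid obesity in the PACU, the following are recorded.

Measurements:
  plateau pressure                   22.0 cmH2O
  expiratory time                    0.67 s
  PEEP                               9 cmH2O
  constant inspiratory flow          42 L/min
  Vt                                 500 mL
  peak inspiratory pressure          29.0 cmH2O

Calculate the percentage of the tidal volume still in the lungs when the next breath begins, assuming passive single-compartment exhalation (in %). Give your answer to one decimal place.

Flow: 42 L/min ÷ 60 = 0.7 L/s.
R = (PIP − Pplat)/V̇ = (29.0 − 22.0) / 0.7 = 7.0/0.7 = 10.0 cmH2O·s/L.
C = Vt/(Pplat − PEEP) = 500.0 / (22.0 − 9) = 500.0/13.0 = 38.462 mL/cmH2O.
τ = R × C = 10.0 × 0.03846 L/cmH2O = 0.3846 s.
Fraction remaining at end-expiration = e^(−Te/τ) = e^(−0.67/0.3846) = 0.1752 → 17.52%.

17.5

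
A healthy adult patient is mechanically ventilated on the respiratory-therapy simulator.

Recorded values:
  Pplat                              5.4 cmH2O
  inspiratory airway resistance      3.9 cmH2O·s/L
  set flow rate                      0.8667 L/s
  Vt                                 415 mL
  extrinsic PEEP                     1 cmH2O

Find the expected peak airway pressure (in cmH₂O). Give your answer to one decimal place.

PIP = Pplat + Raw × flow = 5.4 + 3.9 × 0.8667 = 5.4 + 3.38 = 8.78 cmH2O.

8.8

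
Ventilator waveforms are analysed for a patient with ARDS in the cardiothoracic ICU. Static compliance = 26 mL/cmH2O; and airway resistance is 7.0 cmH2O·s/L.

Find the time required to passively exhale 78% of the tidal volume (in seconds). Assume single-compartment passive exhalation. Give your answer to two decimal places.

τ = R × C = 7.0 × 26 mL/cmH2O = 7.0 × 0.026 L/cmH2O = 0.182 s.
Exhaled fraction f = 1 − e^(−t/τ) → t = −τ·ln(1 − f) = −0.182·ln(0.22) = 0.2756 s.

0.28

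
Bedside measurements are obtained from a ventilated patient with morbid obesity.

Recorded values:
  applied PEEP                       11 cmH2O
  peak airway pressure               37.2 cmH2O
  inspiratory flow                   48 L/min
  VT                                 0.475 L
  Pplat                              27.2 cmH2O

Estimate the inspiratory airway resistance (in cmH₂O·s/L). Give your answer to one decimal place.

12.5

Flow: 48 L/min ÷ 60 = 0.8 L/s.
Raw = (PIP − Pplat) / flow = (37.2 − 27.2) / 0.8 = 10.0 / 0.8 = 12.5 cmH2O·s/L.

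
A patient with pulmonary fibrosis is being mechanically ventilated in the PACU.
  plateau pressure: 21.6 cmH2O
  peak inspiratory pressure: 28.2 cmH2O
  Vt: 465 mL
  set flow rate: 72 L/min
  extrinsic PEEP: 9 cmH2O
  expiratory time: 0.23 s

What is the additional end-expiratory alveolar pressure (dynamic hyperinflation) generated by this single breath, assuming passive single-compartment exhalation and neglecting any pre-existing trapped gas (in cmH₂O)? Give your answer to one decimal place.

4.1

Flow: 72 L/min ÷ 60 = 1.2 L/s.
R = (PIP − Pplat)/V̇ = (28.2 − 21.6) / 1.2 = 6.6/1.2 = 5.5 cmH2O·s/L.
C = Vt/(Pplat − PEEP) = 465.0 / (21.6 − 9) = 465.0/12.6 = 36.905 mL/cmH2O.
τ = R × C = 5.5 × 0.03691 L/cmH2O = 0.203 s.
Fraction remaining = e^(−Te/τ) = e^(−0.23/0.203) = 0.3221; trapped volume = 465.0 × 0.3221 = 149.78 mL.
Additional alveolar pressure from trapping ≈ V_trapped / C = 149.78 / 36.905 = 4.059 cmH2O.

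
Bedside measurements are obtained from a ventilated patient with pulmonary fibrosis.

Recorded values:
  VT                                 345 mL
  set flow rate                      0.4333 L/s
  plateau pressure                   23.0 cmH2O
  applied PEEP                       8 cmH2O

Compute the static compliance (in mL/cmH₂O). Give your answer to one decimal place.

23.0

Cstat = Vt / (Pplat − PEEP) = 345 / (23.0 − 8) = 345 / 15.0 = 23.0 mL/cmH2O.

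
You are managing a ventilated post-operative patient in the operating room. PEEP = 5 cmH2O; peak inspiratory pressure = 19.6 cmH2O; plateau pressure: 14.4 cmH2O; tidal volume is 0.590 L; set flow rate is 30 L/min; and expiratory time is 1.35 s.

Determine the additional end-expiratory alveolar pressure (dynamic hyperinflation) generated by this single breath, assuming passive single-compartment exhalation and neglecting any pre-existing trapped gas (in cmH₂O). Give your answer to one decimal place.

Flow: 30 L/min ÷ 60 = 0.5 L/s.
R = (PIP − Pplat)/V̇ = (19.6 − 14.4) / 0.5 = 5.2/0.5 = 10.4 cmH2O·s/L.
C = Vt/(Pplat − PEEP) = 590.0 / (14.4 − 5) = 590.0/9.4 = 62.766 mL/cmH2O.
τ = R × C = 10.4 × 0.06277 L/cmH2O = 0.6528 s.
Fraction remaining = e^(−Te/τ) = e^(−1.35/0.6528) = 0.1264; trapped volume = 590.0 × 0.1264 = 74.576 mL.
Additional alveolar pressure from trapping ≈ V_trapped / C = 74.576 / 62.766 = 1.188 cmH2O.

1.2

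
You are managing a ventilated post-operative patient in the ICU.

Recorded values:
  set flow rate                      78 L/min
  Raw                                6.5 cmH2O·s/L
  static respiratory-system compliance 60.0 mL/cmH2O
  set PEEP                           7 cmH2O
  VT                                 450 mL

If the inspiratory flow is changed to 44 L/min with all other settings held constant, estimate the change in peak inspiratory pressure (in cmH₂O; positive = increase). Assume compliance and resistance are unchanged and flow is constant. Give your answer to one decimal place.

Flow: 78 L/min ÷ 60 = 1.3 L/s.
New flow: 44 L/min ÷ 60 = 0.7333 L/s.
PIP = Vt/C + R·V̇ + PEEP (constant-flow equation of motion).
Only the resistive term changes: ΔPIP = R × ΔV̇ = 6.5 × (0.7333 − 1.3) = 6.5 × -0.5667 = -3.684 cmH2O.

-3.7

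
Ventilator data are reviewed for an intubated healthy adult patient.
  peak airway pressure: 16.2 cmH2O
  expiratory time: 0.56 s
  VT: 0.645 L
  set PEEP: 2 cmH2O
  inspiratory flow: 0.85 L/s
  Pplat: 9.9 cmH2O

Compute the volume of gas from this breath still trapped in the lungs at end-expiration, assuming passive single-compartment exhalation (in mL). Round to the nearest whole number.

256

R = (PIP − Pplat)/V̇ = (16.2 − 9.9) / 0.85 = 6.3/0.85 = 7.412 cmH2O·s/L.
C = Vt/(Pplat − PEEP) = 645.0 / (9.9 − 2) = 645.0/7.9 = 81.646 mL/cmH2O.
τ = R × C = 7.412 × 0.08165 L/cmH2O = 0.6052 s.
Fraction remaining = e^(−Te/τ) = e^(−0.56/0.6052) = 0.3964.
Trapped volume = 645.0 × 0.3964 = 255.68 mL.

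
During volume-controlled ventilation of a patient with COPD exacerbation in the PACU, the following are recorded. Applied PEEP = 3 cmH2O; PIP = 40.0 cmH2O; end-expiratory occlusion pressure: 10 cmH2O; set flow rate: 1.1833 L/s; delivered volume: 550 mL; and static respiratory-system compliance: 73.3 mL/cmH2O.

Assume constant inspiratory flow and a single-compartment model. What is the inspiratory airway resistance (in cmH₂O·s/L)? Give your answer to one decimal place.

Total PEEP = 10 cmH2O (set 3 + intrinsic 7); this is the baseline alveolar pressure.
Equation of motion (constant flow): PIP = Vt/C + R·V̇ + PEEP.
R·V̇ = PIP − Vt/C − PEEP = 40.0 − 550/73.3 − 10 = 40.0 − 7.503 − 10 = 22.497 cmH2O.
R = 22.497 / 1.1833 = 19.012 cmH2O·s/L.

19.0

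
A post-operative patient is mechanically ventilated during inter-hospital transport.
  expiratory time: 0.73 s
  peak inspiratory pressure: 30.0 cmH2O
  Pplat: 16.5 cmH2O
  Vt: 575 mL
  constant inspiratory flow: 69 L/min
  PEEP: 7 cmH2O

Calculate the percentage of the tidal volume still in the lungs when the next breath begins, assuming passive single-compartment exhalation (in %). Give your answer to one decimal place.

Flow: 69 L/min ÷ 60 = 1.15 L/s.
R = (PIP − Pplat)/V̇ = (30.0 − 16.5) / 1.15 = 13.5/1.15 = 11.739 cmH2O·s/L.
C = Vt/(Pplat − PEEP) = 575.0 / (16.5 − 7) = 575.0/9.5 = 60.526 mL/cmH2O.
τ = R × C = 11.739 × 0.06053 L/cmH2O = 0.7106 s.
Fraction remaining at end-expiration = e^(−Te/τ) = e^(−0.73/0.7106) = 0.358 → 35.8%.

35.8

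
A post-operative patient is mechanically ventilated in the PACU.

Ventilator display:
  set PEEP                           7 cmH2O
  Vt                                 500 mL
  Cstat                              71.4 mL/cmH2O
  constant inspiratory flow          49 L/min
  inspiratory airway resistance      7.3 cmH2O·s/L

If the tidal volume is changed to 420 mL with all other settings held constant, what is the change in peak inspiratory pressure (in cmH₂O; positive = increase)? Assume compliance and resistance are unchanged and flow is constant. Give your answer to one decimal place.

-1.1

PIP = Vt/C + R·V̇ + PEEP (constant-flow equation of motion).
Only the elastic term changes: ΔPIP = ΔVt / C = (420 − 500) / 71.4 = -1.12 cmH2O.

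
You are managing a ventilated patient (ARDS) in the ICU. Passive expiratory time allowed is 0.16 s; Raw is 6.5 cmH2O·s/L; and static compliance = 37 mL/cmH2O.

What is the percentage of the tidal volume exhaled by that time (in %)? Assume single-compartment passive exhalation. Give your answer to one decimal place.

τ = R × C = 6.5 × 37 mL/cmH2O = 6.5 × 0.037 L/cmH2O = 0.2405 s.
Passive exhalation: V(t)/V₀ = e^(−t/τ) = e^(−0.16/0.2405) = 0.5141.
Fraction exhaled = 1 − 0.5141 = 0.4859 → 48.59%.

48.6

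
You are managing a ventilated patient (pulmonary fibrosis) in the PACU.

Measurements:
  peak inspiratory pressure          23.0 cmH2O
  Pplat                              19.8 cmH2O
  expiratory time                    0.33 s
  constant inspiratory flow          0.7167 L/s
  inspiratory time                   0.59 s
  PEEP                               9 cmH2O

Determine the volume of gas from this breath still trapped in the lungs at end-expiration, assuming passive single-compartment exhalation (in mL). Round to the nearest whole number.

Vt = flow × Ti = 0.7167 L/s × 0.59 s × 1000 mL/L = 422.85 mL.
R = (PIP − Pplat)/V̇ = (23.0 − 19.8) / 0.7167 = 3.2/0.7167 = 4.465 cmH2O·s/L.
C = Vt/(Pplat − PEEP) = 422.85 / (19.8 − 9) = 422.85/10.8 = 39.153 mL/cmH2O.
τ = R × C = 4.465 × 0.03915 L/cmH2O = 0.1748 s.
Fraction remaining = e^(−Te/τ) = e^(−0.33/0.1748) = 0.1514.
Trapped volume = 422.85 × 0.1514 = 64.019 mL.

64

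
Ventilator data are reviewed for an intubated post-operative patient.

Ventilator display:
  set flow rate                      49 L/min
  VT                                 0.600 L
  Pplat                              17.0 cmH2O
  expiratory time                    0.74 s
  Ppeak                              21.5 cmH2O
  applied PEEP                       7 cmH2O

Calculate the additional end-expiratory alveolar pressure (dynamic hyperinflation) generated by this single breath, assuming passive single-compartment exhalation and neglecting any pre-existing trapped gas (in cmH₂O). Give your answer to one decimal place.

Flow: 49 L/min ÷ 60 = 0.8167 L/s.
R = (PIP − Pplat)/V̇ = (21.5 − 17.0) / 0.8167 = 4.5/0.8167 = 5.51 cmH2O·s/L.
C = Vt/(Pplat − PEEP) = 600.0 / (17.0 − 7) = 600.0/10.0 = 60.0 mL/cmH2O.
τ = R × C = 5.51 × 0.06 L/cmH2O = 0.3306 s.
Fraction remaining = e^(−Te/τ) = e^(−0.74/0.3306) = 0.1066; trapped volume = 600.0 × 0.1066 = 63.96 mL.
Additional alveolar pressure from trapping ≈ V_trapped / C = 63.96 / 60.0 = 1.066 cmH2O.

1.1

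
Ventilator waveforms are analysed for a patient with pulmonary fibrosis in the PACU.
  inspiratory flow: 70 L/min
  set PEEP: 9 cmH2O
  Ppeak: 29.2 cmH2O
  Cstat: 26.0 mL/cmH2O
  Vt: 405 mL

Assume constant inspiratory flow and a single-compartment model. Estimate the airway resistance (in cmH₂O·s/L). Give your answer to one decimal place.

Flow: 70 L/min ÷ 60 = 1.1667 L/s.
Equation of motion (constant flow): PIP = Vt/C + R·V̇ + PEEP.
R·V̇ = PIP − Vt/C − PEEP = 29.2 − 405/26.0 − 9 = 29.2 − 15.577 − 9 = 4.623 cmH2O.
R = 4.623 / 1.1667 = 3.962 cmH2O·s/L.

4.0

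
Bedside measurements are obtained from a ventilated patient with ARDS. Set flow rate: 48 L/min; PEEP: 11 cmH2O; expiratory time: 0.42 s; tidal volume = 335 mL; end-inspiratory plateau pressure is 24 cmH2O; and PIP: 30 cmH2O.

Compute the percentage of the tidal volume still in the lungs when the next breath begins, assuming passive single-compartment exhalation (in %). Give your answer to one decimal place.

Flow: 48 L/min ÷ 60 = 0.8 L/s.
R = (PIP − Pplat)/V̇ = (30 − 24) / 0.8 = 6.0/0.8 = 7.5 cmH2O·s/L.
C = Vt/(Pplat − PEEP) = 335.0 / (24 − 11) = 335.0/13.0 = 25.769 mL/cmH2O.
τ = R × C = 7.5 × 0.02577 L/cmH2O = 0.1933 s.
Fraction remaining at end-expiration = e^(−Te/τ) = e^(−0.42/0.1933) = 0.1139 → 11.39%.

11.4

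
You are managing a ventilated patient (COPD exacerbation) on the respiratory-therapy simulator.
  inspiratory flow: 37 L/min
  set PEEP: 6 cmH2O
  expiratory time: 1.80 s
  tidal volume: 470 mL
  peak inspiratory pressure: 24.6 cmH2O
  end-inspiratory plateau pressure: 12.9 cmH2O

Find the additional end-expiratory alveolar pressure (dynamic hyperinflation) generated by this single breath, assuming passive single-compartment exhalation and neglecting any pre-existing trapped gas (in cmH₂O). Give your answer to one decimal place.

1.7

Flow: 37 L/min ÷ 60 = 0.6167 L/s.
R = (PIP − Pplat)/V̇ = (24.6 − 12.9) / 0.6167 = 11.7/0.6167 = 18.972 cmH2O·s/L.
C = Vt/(Pplat − PEEP) = 470.0 / (12.9 − 6) = 470.0/6.9 = 68.116 mL/cmH2O.
τ = R × C = 18.972 × 0.06812 L/cmH2O = 1.292 s.
Fraction remaining = e^(−Te/τ) = e^(−1.80/1.292) = 0.2483; trapped volume = 470.0 × 0.2483 = 116.7 mL.
Additional alveolar pressure from trapping ≈ V_trapped / C = 116.7 / 68.116 = 1.713 cmH2O.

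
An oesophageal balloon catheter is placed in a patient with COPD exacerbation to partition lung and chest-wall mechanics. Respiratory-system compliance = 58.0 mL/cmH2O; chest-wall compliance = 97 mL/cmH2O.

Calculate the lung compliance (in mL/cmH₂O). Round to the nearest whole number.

144

1/CL = 1/Crs − 1/Ccw.
1/CL = 1/58.0 − 1/97 = 0.006932.
CL = 144.26 mL/cmH2O.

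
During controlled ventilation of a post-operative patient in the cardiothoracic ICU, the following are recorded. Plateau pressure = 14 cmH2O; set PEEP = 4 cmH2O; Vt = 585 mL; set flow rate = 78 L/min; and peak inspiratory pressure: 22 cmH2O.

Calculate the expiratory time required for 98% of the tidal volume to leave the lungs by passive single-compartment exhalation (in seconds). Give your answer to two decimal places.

1.41

Flow: 78 L/min ÷ 60 = 1.3 L/s.
R = (PIP − Pplat)/V̇ = (22 − 14) / 1.3 = 8.0/1.3 = 6.154 cmH2O·s/L.
C = Vt/(Pplat − PEEP) = 585.0 / (14 − 4) = 585.0/10.0 = 58.5 mL/cmH2O.
τ = R × C = 6.154 × 0.0585 L/cmH2O = 0.36 s.
t = −τ·ln(1 − 0.98) = −0.36·ln(0.02) = 1.408 s.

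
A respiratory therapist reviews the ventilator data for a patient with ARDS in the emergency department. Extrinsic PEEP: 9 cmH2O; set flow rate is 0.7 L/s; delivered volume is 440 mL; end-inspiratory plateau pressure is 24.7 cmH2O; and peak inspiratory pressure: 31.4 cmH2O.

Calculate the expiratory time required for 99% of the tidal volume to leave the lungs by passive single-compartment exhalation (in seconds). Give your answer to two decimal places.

R = (PIP − Pplat)/V̇ = (31.4 − 24.7) / 0.7 = 6.7/0.7 = 9.571 cmH2O·s/L.
C = Vt/(Pplat − PEEP) = 440.0 / (24.7 − 9) = 440.0/15.7 = 28.025 mL/cmH2O.
τ = R × C = 9.571 × 0.02803 L/cmH2O = 0.2683 s.
t = −τ·ln(1 − 0.99) = −0.2683·ln(0.01) = 1.236 s.

1.24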